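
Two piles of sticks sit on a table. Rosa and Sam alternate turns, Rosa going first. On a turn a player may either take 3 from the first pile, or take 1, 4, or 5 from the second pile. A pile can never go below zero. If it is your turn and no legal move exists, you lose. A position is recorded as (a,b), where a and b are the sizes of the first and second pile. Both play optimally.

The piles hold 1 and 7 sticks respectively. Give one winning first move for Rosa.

Positions with no move are L. A position that does have a move is losing for the player to move precisely when every available move leads to a winning position for the opponent. Fill in the labels:
No move ever increases a pile, so every position that can arise here has a ≤ 1 and b ≤ 7; it is enough to label the cells with 0 ≤ a ≤ 1 and 0 ≤ b ≤ 7.
Every move lowers a or b (never raises either), so fill the grid row by row in increasing a, and left to right within a row: each cell's successors are then already labelled.
      b=0  b=1  b=2  b=3  b=4  b=5  b=6  b=7
a=0:    L    W    L    W    W    W    W    W
a=1:    L    W    L    W    W    W    W    W
Cells with no legal move (terminal, hence L): (0,0), (1,0).
The remaining L cells, each justified by listing all of its moves:
(0,2): the only move is to (0,1)(W), a W ⇒ L
(1,2): the only move is to (1,1)(W), a W ⇒ L
Every other cell has at least one move into one of the L cells above, so it is W.
From (1,7), the L positions reachable in one move are: (1,2).

Move to (1,2).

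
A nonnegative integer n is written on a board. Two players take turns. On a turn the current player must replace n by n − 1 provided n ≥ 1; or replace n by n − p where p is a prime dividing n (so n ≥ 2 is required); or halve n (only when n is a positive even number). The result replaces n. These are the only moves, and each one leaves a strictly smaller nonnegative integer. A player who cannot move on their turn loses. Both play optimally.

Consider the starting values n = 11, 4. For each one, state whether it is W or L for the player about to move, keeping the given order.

Use the standard recursion: the mover loses at a terminal position; elsewhere, the mover wins exactly when some move hands the opponent an L position.
n=0: no move → L
n=1: →0(L), so W
n=2: →0(L), so W
n=3: →0(L), so W
n=4: →2(W), 3(W) — all W, so L
n=5: →0(L), so W
n=6: →4(L), so W
n=7: →0(L), so W
n=8: →4(L), so W
n=9: →6(W), 8(W) — all W, so L
n=10: →9(L), so W
n=11: →0(L), so W

11: W, 4: L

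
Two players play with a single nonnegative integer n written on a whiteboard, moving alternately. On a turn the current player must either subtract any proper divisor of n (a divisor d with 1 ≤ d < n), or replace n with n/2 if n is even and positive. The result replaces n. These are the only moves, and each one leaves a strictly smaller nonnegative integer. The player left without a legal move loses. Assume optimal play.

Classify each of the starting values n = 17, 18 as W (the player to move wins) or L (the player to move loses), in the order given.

Build the W/L table. Terminal = L. A non-terminal position is W if it has a move to some L; otherwise it is L.
n=0: no move → L
n=1: no move → L
n=2: reaches L-position 1 → W
n=3: only reaches 2(W), which is W → L
n=4: reaches L-position 3 → W
n=5: only reaches 4(W), which is W → L
n=6: reaches L-position 3 → W
n=7: only reaches 6(W), which is W → L
n=8: reaches L-position 7 → W
n=9: only reaches 6(W), 8(W), all W → L
n=10: reaches L-position 5 → W
n=11: only reaches 10(W), which is W → L
n=12: reaches L-position 9 → W
n=13: only reaches 12(W), which is W → L
n=14: reaches L-position 7 → W
n=15: only reaches 10(W), 12(W), 14(W), all W → L
n=16: reaches L-position 15 → W
n=17: only reaches 16(W), which is W → L
n=18: reaches L-position 9 → W

17: L, 18: W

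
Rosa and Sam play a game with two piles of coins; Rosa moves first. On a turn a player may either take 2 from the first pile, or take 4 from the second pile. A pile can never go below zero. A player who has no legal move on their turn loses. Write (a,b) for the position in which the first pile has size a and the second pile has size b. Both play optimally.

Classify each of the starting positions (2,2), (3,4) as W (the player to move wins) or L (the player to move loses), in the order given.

(2,2): W, (3,4): L

Work bottom-up. With no move the player to move loses. Otherwise the position is W if at least one move leads to an L position for the opponent, and L if every move leads to a W.
No move ever increases a pile, so every position that can arise here has a ≤ 3 and b ≤ 4; it is enough to label the cells with 0 ≤ a ≤ 3 and 0 ≤ b ≤ 4.
Every move lowers a or b (never raises either), so fill the grid row by row in increasing a, and left to right within a row: each cell's successors are then already labelled.
      b=0  b=1  b=2  b=3  b=4
a=0:    L    L    L    L    W
a=1:    L    L    L    L    W
a=2:    W    W    W    W    L
a=3:    W    W    W    W    L
Cells with no legal move (terminal, hence L): (0,0), (0,1), (0,2), (0,3), (1,0), (1,1), (1,2), (1,3).
The remaining L cells, each justified by listing all of its moves:
(2,4): moves to (0,4)(W), (2,0)(W); every one is W ⇒ L
(3,4): moves to (1,4)(W), (3,0)(W); every one is W ⇒ L
Every other cell has at least one move into one of the L cells above, so it is W.
(2,2): the move to (0,2) reaches an L cell, so W
(3,4): one of the L cells justified above, so L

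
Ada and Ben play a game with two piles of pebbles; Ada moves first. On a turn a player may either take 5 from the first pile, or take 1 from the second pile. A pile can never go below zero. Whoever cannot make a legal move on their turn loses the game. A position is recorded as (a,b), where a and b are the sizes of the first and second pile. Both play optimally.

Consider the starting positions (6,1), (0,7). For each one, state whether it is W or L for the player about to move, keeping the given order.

Build the W/L table. Terminal = L. A non-terminal position is W if it has a move to some L; otherwise it is L.
No move ever increases a pile, so every position that can arise here has a ≤ 6 and b ≤ 7; it is enough to label the cells with 0 ≤ a ≤ 6 and 0 ≤ b ≤ 7.
Every move lowers a or b (never raises either), so fill the grid row by row in increasing a, and left to right within a row: each cell's successors are then already labelled.
      b=0  b=1  b=2  b=3  b=4  b=5  b=6  b=7
a=0:    L    W    L    W    L    W    L    W
a=1:    L    W    L    W    L    W    L    W
a=2:    L    W    L    W    L    W    L    W
a=3:    L    W    L    W    L    W    L    W
a=4:    L    W    L    W    L    W    L    W
a=5:    W    L    W    L    W    L    W    L
a=6:    W    L    W    L    W    L    W    L
Cells with no legal move (terminal, hence L): (0,0), (1,0), (2,0), (3,0), (4,0).
The remaining L cells, each justified by listing all of its moves:
(0,2): L (sole option (0,1)(W) is W)
(0,4): L (sole option (0,3)(W) is W)
(0,6): L (sole option (0,5)(W) is W)
(1,2): L (sole option (1,1)(W) is W)
(1,4): L (sole option (1,3)(W) is W)
(1,6): L (sole option (1,5)(W) is W)
(2,2): L (sole option (2,1)(W) is W)
(2,4): L (sole option (2,3)(W) is W)
(2,6): L (sole option (2,5)(W) is W)
(3,2): L (sole option (3,1)(W) is W)
(3,4): L (sole option (3,3)(W) is W)
(3,6): L (sole option (3,5)(W) is W)
(4,2): L (sole option (4,1)(W) is W)
(4,4): L (sole option (4,3)(W) is W)
(4,6): L (sole option (4,5)(W) is W)
(5,1): L (options (0,1)(W), (5,0)(W) are all W)
(5,3): L (options (0,3)(W), (5,2)(W) are all W)
(5,5): L (options (0,5)(W), (5,4)(W) are all W)
(5,7): L (options (0,7)(W), (5,6)(W) are all W)
(6,1): L (options (1,1)(W), (6,0)(W) are all W)
(6,3): L (options (1,3)(W), (6,2)(W) are all W)
(6,5): L (options (1,5)(W), (6,4)(W) are all W)
(6,7): L (options (1,7)(W), (6,6)(W) are all W)
Every other cell has at least one move into one of the L cells above, so it is W.
(6,1): one of the L cells justified above, so L
(0,7): the move to (0,6) reaches an L cell, so W

(6,1): L, (0,7): W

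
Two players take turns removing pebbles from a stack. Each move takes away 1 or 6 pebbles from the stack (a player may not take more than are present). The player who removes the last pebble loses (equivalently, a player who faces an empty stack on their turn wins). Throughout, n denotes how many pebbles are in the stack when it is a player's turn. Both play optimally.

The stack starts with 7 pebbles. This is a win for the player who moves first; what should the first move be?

Compute win/loss labels from the base case upward. A position with no move is W. Any other position is W if it can reach an L in one move, else L.
n=0: no move; the opponent has just taken the last pebble and therefore loses → W
n=1: the only move is to 0(W), a W ⇒ L
n=2: can move to 1, which is L ⇒ W
n=3: the only move is to 2(W), a W ⇒ L
n=4: can move to 3, which is L ⇒ W
n=5: the only move is to 4(W), a W ⇒ L
n=6: can move to 5, which is L ⇒ W
n=7: can move to 1, which is L ⇒ W
From 7, the L positions reachable in one move are: 1.

Remove 6, leaving 1.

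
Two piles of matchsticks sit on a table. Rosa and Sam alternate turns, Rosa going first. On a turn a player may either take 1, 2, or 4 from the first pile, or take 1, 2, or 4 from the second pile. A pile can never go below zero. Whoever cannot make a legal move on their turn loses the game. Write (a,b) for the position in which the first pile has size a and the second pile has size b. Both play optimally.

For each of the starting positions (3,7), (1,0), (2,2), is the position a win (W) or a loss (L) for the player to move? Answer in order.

(3,7): W, (1,0): W, (2,2): L

Label each position W (a win for the player to move) or L (a loss). A position with no legal move is L; any other position is W exactly when some move reaches an L, and L when every move reaches a W.
No move ever increases a pile, so every position that can arise here has a ≤ 3 and b ≤ 7; it is enough to label the cells with 0 ≤ a ≤ 3 and 0 ≤ b ≤ 7.
Every move lowers a or b (never raises either), so fill the grid row by row in increasing a, and left to right within a row: each cell's successors are then already labelled.
      b=0  b=1  b=2  b=3  b=4  b=5  b=6  b=7
a=0:    L    W    W    L    W    W    L    W
a=1:    W    L    W    W    L    W    W    L
a=2:    W    W    L    W    W    L    W    W
a=3:    L    W    W    L    W    W    L    W
Cells with no legal move (terminal, hence L): (0,0).
The remaining L cells, each justified by listing all of its moves:
(0,3): moves to (0,2)(W), (0,1)(W); every one is W ⇒ L
(0,6): moves to (0,5)(W), (0,4)(W), (0,2)(W); every one is W ⇒ L
(1,1): moves to (0,1)(W), (1,0)(W); every one is W ⇒ L
(1,4): moves to (0,4)(W), (1,3)(W), (1,2)(W), (1,0)(W); every one is W ⇒ L
(1,7): moves to (0,7)(W), (1,6)(W), (1,5)(W), (1,3)(W); every one is W ⇒ L
(2,2): moves to (1,2)(W), (0,2)(W), (2,1)(W), (2,0)(W); every one is W ⇒ L
(2,5): moves to (1,5)(W), (0,5)(W), (2,4)(W), (2,3)(W), (2,1)(W); every one is W ⇒ L
(3,0): moves to (2,0)(W), (1,0)(W); every one is W ⇒ L
(3,3): moves to (2,3)(W), (1,3)(W), (3,2)(W), (3,1)(W); every one is W ⇒ L
(3,6): moves to (2,6)(W), (1,6)(W), (3,5)(W), (3,4)(W), (3,2)(W); every one is W ⇒ L
Every other cell has at least one move into one of the L cells above, so it is W.
(3,7): the move to (1,7) reaches an L cell, so W
(1,0): the move to (0,0) reaches an L cell, so W
(2,2): one of the L cells justified above, so L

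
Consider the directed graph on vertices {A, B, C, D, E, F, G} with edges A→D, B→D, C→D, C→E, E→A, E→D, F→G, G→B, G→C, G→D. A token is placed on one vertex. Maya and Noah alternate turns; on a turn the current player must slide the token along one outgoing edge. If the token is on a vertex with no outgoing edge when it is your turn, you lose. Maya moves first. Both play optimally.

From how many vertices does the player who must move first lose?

2

Work bottom-up. With no move the player to move loses. Otherwise the position is W if at least one move leads to an L position for the opponent, and L if every move leads to a W.
Every edge goes from a vertex to one that appears earlier in the order D, A, E, B, C, G, F, so processing vertices in that order labels each vertex after all of its successors.
D: no outgoing edge → L
A: W (go to D, an L position)
E: W (go to D, an L position)
B: W (go to D, an L position)
C: W (go to D, an L position)
G: W (go to D, an L position)
F: L (sole option G(W) is W)
The L vertices are D, F; that is 2 in all.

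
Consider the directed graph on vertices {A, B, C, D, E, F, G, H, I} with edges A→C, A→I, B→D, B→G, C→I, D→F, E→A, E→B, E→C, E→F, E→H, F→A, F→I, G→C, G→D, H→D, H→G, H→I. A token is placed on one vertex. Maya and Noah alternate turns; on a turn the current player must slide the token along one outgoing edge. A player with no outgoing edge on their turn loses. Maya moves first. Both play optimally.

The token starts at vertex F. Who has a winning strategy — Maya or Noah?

Maya wins.

Classify positions by backward induction: terminal positions (no move available) are L. From any other position, the mover wins iff some move reaches an L.
Every edge goes from a vertex to one that appears earlier in the order I, C, A, F, D, G, H, B, E, so processing vertices in that order labels each vertex after all of its successors.
I: no outgoing edge → L
C: can move to I, which is L ⇒ W
A: can move to I, which is L ⇒ W
F: can move to I, which is L ⇒ W
D: the only move is to F(W), a W ⇒ L
G: can move to D, which is L ⇒ W
H: can move to D, which is L ⇒ W
B: can move to D, which is L ⇒ W
E: moves to B(W), H(W), F(W), A(W), C(W); every one is W ⇒ L
The starting position F is W: Maya should move to I, handing over an L position.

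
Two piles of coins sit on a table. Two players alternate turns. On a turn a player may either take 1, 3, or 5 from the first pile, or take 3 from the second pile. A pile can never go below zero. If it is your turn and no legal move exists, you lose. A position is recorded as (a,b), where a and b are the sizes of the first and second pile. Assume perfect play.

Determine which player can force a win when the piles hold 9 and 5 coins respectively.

Build the W/L table. Terminal = L. A non-terminal position is W if it has a move to some L; otherwise it is L.
No move ever increases a pile, so every position that can arise here has a ≤ 9 and b ≤ 5; it is enough to label the cells with 0 ≤ a ≤ 9 and 0 ≤ b ≤ 5.
Every move lowers a or b (never raises either), so fill the grid row by row in increasing a, and left to right within a row: each cell's successors are then already labelled.
      b=0  b=1  b=2  b=3  b=4  b=5
a=0:    L    L    L    W    W    W
a=1:    W    W    W    L    L    L
a=2:    L    L    L    W    W    W
a=3:    W    W    W    L    L    L
a=4:    L    L    L    W    W    W
a=5:    W    W    W    L    L    L
a=6:    L    L    L    W    W    W
a=7:    W    W    W    L    L    L
a=8:    L    L    L    W    W    W
a=9:    W    W    W    L    L    L
Cells with no legal move (terminal, hence L): (0,0), (0,1), (0,2).
The remaining L cells, each justified by listing all of its moves:
(1,3): only reaches (0,3)(W), (1,0)(W), all W → L
(1,4): only reaches (0,4)(W), (1,1)(W), all W → L
(1,5): only reaches (0,5)(W), (1,2)(W), all W → L
(2,0): only reaches (1,0)(W), which is W → L
(2,1): only reaches (1,1)(W), which is W → L
(2,2): only reaches (1,2)(W), which is W → L
(3,3): only reaches (2,3)(W), (0,3)(W), (3,0)(W), all W → L
(3,4): only reaches (2,4)(W), (0,4)(W), (3,1)(W), all W → L
(3,5): only reaches (2,5)(W), (0,5)(W), (3,2)(W), all W → L
(4,0): only reaches (3,0)(W), (1,0)(W), all W → L
(4,1): only reaches (3,1)(W), (1,1)(W), all W → L
(4,2): only reaches (3,2)(W), (1,2)(W), all W → L
(5,3): only reaches (4,3)(W), (2,3)(W), (0,3)(W), (5,0)(W), all W → L
(5,4): only reaches (4,4)(W), (2,4)(W), (0,4)(W), (5,1)(W), all W → L
(5,5): only reaches (4,5)(W), (2,5)(W), (0,5)(W), (5,2)(W), all W → L
(6,0): only reaches (5,0)(W), (3,0)(W), (1,0)(W), all W → L
(6,1): only reaches (5,1)(W), (3,1)(W), (1,1)(W), all W → L
(6,2): only reaches (5,2)(W), (3,2)(W), (1,2)(W), all W → L
(7,3): only reaches (6,3)(W), (4,3)(W), (2,3)(W), (7,0)(W), all W → L
(7,4): only reaches (6,4)(W), (4,4)(W), (2,4)(W), (7,1)(W), all W → L
(7,5): only reaches (6,5)(W), (4,5)(W), (2,5)(W), (7,2)(W), all W → L
(8,0): only reaches (7,0)(W), (5,0)(W), (3,0)(W), all W → L
(8,1): only reaches (7,1)(W), (5,1)(W), (3,1)(W), all W → L
(8,2): only reaches (7,2)(W), (5,2)(W), (3,2)(W), all W → L
(9,3): only reaches (8,3)(W), (6,3)(W), (4,3)(W), (9,0)(W), all W → L
(9,4): only reaches (8,4)(W), (6,4)(W), (4,4)(W), (9,1)(W), all W → L
(9,5): only reaches (8,5)(W), (6,5)(W), (4,5)(W), (9,2)(W), all W → L
Every other cell has at least one move into one of the L cells above, so it is W.
The starting position (9,5) is L: whatever the player to move does, the opponent receives a W position.

The second player wins.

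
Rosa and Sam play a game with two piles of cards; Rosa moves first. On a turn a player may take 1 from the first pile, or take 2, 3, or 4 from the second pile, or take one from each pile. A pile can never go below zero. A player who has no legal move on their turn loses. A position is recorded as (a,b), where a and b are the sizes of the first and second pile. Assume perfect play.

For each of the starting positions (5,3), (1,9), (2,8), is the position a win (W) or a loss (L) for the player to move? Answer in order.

(5,3): L, (1,9): L, (2,8): W

Label each position W (a win for the player to move) or L (a loss). A position with no legal move is L; any other position is W exactly when some move reaches an L, and L when every move reaches a W.
No move ever increases a pile, so every position that can arise here has a ≤ 5 and b ≤ 9; it is enough to label the cells with 0 ≤ a ≤ 5 and 0 ≤ b ≤ 9.
Every move lowers a or b (never raises either), so fill the grid row by row in increasing a, and left to right within a row: each cell's successors are then already labelled.
      b=0  b=1  b=2  b=3  b=4  b=5  b=6  b=7  b=8  b=9
a=0:    L    L    W    W    W    W    L    L    W    W
a=1:    W    W    W    L    L    W    W    W    W    L
a=2:    L    L    W    W    W    W    L    L    W    W
a=3:    W    W    W    L    L    W    W    W    W    L
a=4:    L    L    W    W    W    W    L    L    W    W
a=5:    W    W    W    L    L    W    W    W    W    L
Cells with no legal move (terminal, hence L): (0,0), (0,1).
The remaining L cells, each justified by listing all of its moves:
(0,6): →(0,4)(W), (0,3)(W), (0,2)(W) — all W, so L
(0,7): →(0,5)(W), (0,4)(W), (0,3)(W) — all W, so L
(1,3): →(0,3)(W), (1,1)(W), (1,0)(W), (0,2)(W) — all W, so L
(1,4): →(0,4)(W), (1,2)(W), (1,1)(W), (1,0)(W), (0,3)(W) — all W, so L
(1,9): →(0,9)(W), (1,7)(W), (1,6)(W), (1,5)(W), (0,8)(W) — all W, so L
(2,0): →(1,0)(W) only, which is W, so L
(2,1): →(1,1)(W), (1,0)(W) — all W, so L
(2,6): →(1,6)(W), (2,4)(W), (2,3)(W), (2,2)(W), (1,5)(W) — all W, so L
(2,7): →(1,7)(W), (2,5)(W), (2,4)(W), (2,3)(W), (1,6)(W) — all W, so L
(3,3): →(2,3)(W), (3,1)(W), (3,0)(W), (2,2)(W) — all W, so L
(3,4): →(2,4)(W), (3,2)(W), (3,1)(W), (3,0)(W), (2,3)(W) — all W, so L
(3,9): →(2,9)(W), (3,7)(W), (3,6)(W), (3,5)(W), (2,8)(W) — all W, so L
(4,0): →(3,0)(W) only, which is W, so L
(4,1): →(3,1)(W), (3,0)(W) — all W, so L
(4,6): →(3,6)(W), (4,4)(W), (4,3)(W), (4,2)(W), (3,5)(W) — all W, so L
(4,7): →(3,7)(W), (4,5)(W), (4,4)(W), (4,3)(W), (3,6)(W) — all W, so L
(5,3): →(4,3)(W), (5,1)(W), (5,0)(W), (4,2)(W) — all W, so L
(5,4): →(4,4)(W), (5,2)(W), (5,1)(W), (5,0)(W), (4,3)(W) — all W, so L
(5,9): →(4,9)(W), (5,7)(W), (5,6)(W), (5,5)(W), (4,8)(W) — all W, so L
Every other cell has at least one move into one of the L cells above, so it is W.
(5,3): one of the L cells justified above, so L
(1,9): one of the L cells justified above, so L
(2,8): the move to (2,6) reaches an L cell, so W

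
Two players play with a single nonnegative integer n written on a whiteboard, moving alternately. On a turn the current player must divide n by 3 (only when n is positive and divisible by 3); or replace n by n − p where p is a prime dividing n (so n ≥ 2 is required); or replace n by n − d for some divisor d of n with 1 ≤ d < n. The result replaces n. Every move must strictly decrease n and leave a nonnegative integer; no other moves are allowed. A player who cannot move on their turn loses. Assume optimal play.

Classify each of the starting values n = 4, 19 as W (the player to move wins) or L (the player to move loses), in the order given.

Positions with no move are L. A position that does have a move is losing for the player to move precisely when every available move leads to a winning position for the opponent. Fill in the labels:
n=0: no move → L
n=1: no move → L
n=2: W (go to 0, an L position)
n=3: W (go to 0, an L position)
n=4: L (options 2(W), 3(W) are all W)
n=5: W (go to 0, an L position)
n=6: W (go to 4, an L position)
n=7: W (go to 0, an L position)
n=8: W (go to 4, an L position)
n=9: L (options 3(W), 6(W), 8(W) are all W)
n=10: W (go to 9, an L position)
n=11: W (go to 0, an L position)
n=12: W (go to 4, an L position)
n=13: W (go to 0, an L position)
n=14: L (options 7(W), 12(W), 13(W) are all W)
n=15: W (go to 14, an L position)
n=16: W (go to 14, an L position)
n=17: W (go to 0, an L position)
n=18: W (go to 9, an L position)
n=19: W (go to 0, an L position)

4: L, 19: W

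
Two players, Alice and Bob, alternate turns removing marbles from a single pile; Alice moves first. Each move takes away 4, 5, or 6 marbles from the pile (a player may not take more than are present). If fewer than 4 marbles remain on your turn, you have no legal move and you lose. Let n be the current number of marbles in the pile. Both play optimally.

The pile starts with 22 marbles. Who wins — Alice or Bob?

Bob wins.

Compute win/loss labels from the base case upward. A position with no move is L. Any other position is W if it can reach an L in one move, else L.
n=0: no move → L
n=1: no move → L
n=2: no move → L
n=3: no move → L
n=4: W (go to 0, an L position)
n=5: W (go to 1, an L position)
n=6: W (go to 2, an L position)
n=7: W (go to 3, an L position)
n=8: W (go to 3, an L position)
n=9: W (go to 3, an L position)
n=10: L (options 6(W), 5(W), 4(W) are all W)
n=11: L (options 7(W), 6(W), 5(W) are all W)
n=12: L (options 8(W), 7(W), 6(W) are all W)
n=13: L (options 9(W), 8(W), 7(W) are all W)
n=14: W (go to 10, an L position)
n=15: W (go to 11, an L position)
n=16: W (go to 12, an L position)
n=17: W (go to 13, an L position)
n=18: W (go to 13, an L position)
n=19: W (go to 13, an L position)
n=20: L (options 16(W), 15(W), 14(W) are all W)
n=21: L (options 17(W), 16(W), 15(W) are all W)
n=22: L (options 18(W), 17(W), 16(W) are all W)
The starting position 22 is L: whatever Alice does, the opponent receives a W position.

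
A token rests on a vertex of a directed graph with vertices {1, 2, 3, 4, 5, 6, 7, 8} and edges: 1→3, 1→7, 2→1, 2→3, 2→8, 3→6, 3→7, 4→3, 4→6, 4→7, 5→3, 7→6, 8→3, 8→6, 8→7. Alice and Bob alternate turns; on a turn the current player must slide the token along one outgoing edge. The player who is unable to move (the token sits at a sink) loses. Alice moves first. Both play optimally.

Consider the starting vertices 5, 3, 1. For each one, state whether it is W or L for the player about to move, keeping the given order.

5: L, 3: W, 1: L

Positions with no move are L. A position that does have a move is losing for the player to move precisely when every available move leads to a winning position for the opponent. Fill in the labels:
Every edge goes from a vertex to one that appears earlier in the order 6, 7, 3, 4, 8, 5, 1, 2, so processing vertices in that order labels each vertex after all of its successors.
6: no outgoing edge → L
7: →6(L), so W
3: →6(L), so W
4: →6(L), so W
8: →6(L), so W
5: →3(W) only, which is W, so L
1: →3(W), 7(W) — all W, so L
2: →1(L), so W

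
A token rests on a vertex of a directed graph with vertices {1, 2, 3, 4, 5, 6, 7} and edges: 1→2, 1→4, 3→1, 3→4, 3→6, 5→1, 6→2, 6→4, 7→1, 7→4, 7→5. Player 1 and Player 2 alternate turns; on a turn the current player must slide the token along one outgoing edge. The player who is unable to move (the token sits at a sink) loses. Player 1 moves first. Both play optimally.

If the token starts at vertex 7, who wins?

Work bottom-up. With no move the player to move loses. Otherwise the position is W if at least one move leads to an L position for the opponent, and L if every move leads to a W.
Every edge goes from a vertex to one that appears earlier in the order 4, 2, 1, 6, 5, 3, 7, so processing vertices in that order labels each vertex after all of its successors.
4: no outgoing edge → L
2: no outgoing edge → L
1: reaches L-position 2 → W
6: reaches L-position 2 → W
5: only reaches 1(W), which is W → L
3: reaches L-position 4 → W
7: reaches L-position 5 → W
From 7 Player 1 can move to 5, reaching an L position.

Player 1 wins.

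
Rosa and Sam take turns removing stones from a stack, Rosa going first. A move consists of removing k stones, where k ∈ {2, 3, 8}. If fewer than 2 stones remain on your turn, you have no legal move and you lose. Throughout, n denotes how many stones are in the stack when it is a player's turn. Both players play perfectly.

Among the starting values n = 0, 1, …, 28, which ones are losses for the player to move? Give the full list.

0, 1, 5, 6, 10, 11, 15, 16, 20, 21, 25, 26

Work bottom-up. With no move the player to move loses. Otherwise the position is W if at least one move leads to an L position for the opponent, and L if every move leads to a W.
n=0: no move → L
n=1: no move → L
n=2: reaches L-position 0 → W
n=3: reaches L-position 1 → W
n=4: reaches L-position 1 → W
n=5: only reaches 3(W), 2(W), all W → L
n=6: only reaches 4(W), 3(W), all W → L
n=7: reaches L-position 5 → W
n=8: reaches L-position 6 → W
n=9: reaches L-position 6 → W
n=10: only reaches 8(W), 7(W), 2(W), all W → L
n=11: only reaches 9(W), 8(W), 3(W), all W → L
n=12: reaches L-position 10 → W
n=13: reaches L-position 11 → W
n=14: reaches L-position 11 → W
n=15: only reaches 13(W), 12(W), 7(W), all W → L
n=16: only reaches 14(W), 13(W), 8(W), all W → L
n=17: reaches L-position 15 → W
n=18: reaches L-position 16 → W
n=19: reaches L-position 16 → W
n=20: only reaches 18(W), 17(W), 12(W), all W → L
n=21: only reaches 19(W), 18(W), 13(W), all W → L
n=22: reaches L-position 20 → W
n=23: reaches L-position 21 → W
n=24: reaches L-position 21 → W
n=25: only reaches 23(W), 22(W), 17(W), all W → L
n=26: only reaches 24(W), 23(W), 18(W), all W → L
n=27: reaches L-position 25 → W
n=28: reaches L-position 26 → W
The losing starting values of n are exactly the entries labelled L in this table (12 of them).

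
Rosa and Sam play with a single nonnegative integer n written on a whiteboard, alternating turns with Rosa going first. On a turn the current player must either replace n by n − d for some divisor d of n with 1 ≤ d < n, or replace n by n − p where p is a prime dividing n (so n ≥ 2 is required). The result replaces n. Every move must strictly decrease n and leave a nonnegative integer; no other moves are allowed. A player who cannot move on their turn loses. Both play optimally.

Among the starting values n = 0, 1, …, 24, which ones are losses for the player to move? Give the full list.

0, 1, 4, 9, 14, 20

Classify positions by backward induction: terminal positions (no move available) are L. From any other position, the mover wins iff some move reaches an L.
n=0: no move → L
n=1: no move → L
n=2: W (go to 0, an L position)
n=3: W (go to 0, an L position)
n=4: L (options 2(W), 3(W) are all W)
n=5: W (go to 0, an L position)
n=6: W (go to 4, an L position)
n=7: W (go to 0, an L position)
n=8: W (go to 4, an L position)
n=9: L (options 6(W), 8(W) are all W)
n=10: W (go to 9, an L position)
n=11: W (go to 0, an L position)
n=12: W (go to 9, an L position)
n=13: W (go to 0, an L position)
n=14: L (options 7(W), 12(W), 13(W) are all W)
n=15: W (go to 14, an L position)
n=16: W (go to 14, an L position)
n=17: W (go to 0, an L position)
n=18: W (go to 9, an L position)
n=19: W (go to 0, an L position)
n=20: L (options 10(W), 15(W), 16(W), 18(W), 19(W) are all W)
n=21: W (go to 14, an L position)
n=22: W (go to 20, an L position)
n=23: W (go to 0, an L position)
n=24: W (go to 20, an L position)
The losing starting values of n are exactly the entries labelled L in this table (6 of them).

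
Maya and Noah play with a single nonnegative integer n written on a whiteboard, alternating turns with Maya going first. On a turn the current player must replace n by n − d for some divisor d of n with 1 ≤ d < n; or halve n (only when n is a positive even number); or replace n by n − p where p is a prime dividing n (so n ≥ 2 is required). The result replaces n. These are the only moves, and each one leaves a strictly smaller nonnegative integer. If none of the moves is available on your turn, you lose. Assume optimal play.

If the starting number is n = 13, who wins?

Maya wins.

Compute win/loss labels from the base case upward. A position with no move is L. Any other position is W if it can reach an L in one move, else L.
n=0: no move → L
n=1: no move → L
n=2: reaches L-position 0 → W
n=3: reaches L-position 0 → W
n=4: only reaches 2(W), 3(W), all W → L
n=5: reaches L-position 0 → W
n=6: reaches L-position 4 → W
n=7: reaches L-position 0 → W
n=8: reaches L-position 4 → W
n=9: only reaches 6(W), 8(W), all W → L
n=10: reaches L-position 9 → W
n=11: reaches L-position 0 → W
n=12: reaches L-position 9 → W
n=13: reaches L-position 0 → W
From 13 Maya can move to 0, reaching an L position.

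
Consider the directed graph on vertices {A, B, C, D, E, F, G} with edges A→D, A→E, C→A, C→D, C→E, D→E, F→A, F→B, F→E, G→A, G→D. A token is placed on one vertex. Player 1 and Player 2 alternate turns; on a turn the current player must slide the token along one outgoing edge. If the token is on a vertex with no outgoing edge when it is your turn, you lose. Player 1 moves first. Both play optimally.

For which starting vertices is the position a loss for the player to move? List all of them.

B, E, G

Compute win/loss labels from the base case upward. A position with no move is L. Any other position is W if it can reach an L in one move, else L.
Every edge goes from a vertex to one that appears earlier in the order B, E, D, A, G, C, F, so processing vertices in that order labels each vertex after all of its successors.
B: no outgoing edge → L
E: no outgoing edge → L
D: can move to E, which is L ⇒ W
A: can move to E, which is L ⇒ W
G: moves to A(W), D(W); every one is W ⇒ L
C: can move to E, which is L ⇒ W
F: can move to E, which is L ⇒ W
The losing starting vertices are exactly the entries labelled L in this table (3 of them).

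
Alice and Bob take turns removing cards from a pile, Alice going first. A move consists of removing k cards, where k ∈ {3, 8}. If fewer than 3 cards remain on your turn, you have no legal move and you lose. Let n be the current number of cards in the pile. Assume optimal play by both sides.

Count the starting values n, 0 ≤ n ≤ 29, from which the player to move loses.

Compute win/loss labels from the base case upward. A position with no move is L. Any other position is W if it can reach an L in one move, else L.
n=0: no move → L
n=1: no move → L
n=2: no move → L
n=3: W (go to 0, an L position)
n=4: W (go to 1, an L position)
n=5: W (go to 2, an L position)
n=6: L (sole option 3(W) is W)
n=7: L (sole option 4(W) is W)
n=8: W (go to 0, an L position)
n=9: W (go to 6, an L position)
n=10: W (go to 7, an L position)
n=11: L (options 8(W), 3(W) are all W)
n=12: L (options 9(W), 4(W) are all W)
n=13: L (options 10(W), 5(W) are all W)
n=14: W (go to 11, an L position)
n=15: W (go to 12, an L position)
n=16: W (go to 13, an L position)
n=17: L (options 14(W), 9(W) are all W)
n=18: L (options 15(W), 10(W) are all W)
n=19: W (go to 11, an L position)
n=20: W (go to 17, an L position)
n=21: W (go to 18, an L position)
n=22: L (options 19(W), 14(W) are all W)
n=23: L (options 20(W), 15(W) are all W)
n=24: L (options 21(W), 16(W) are all W)
n=25: W (go to 22, an L position)
n=26: W (go to 23, an L position)
n=27: W (go to 24, an L position)
n=28: L (options 25(W), 20(W) are all W)
n=29: L (options 26(W), 21(W) are all W)
L entries with 0 ≤ n ≤ 29: n = 0, 1, 2, 6, 7, 11, 12, 13, 17, 18, 22, 23, 24, 28, 29; that makes 15.

15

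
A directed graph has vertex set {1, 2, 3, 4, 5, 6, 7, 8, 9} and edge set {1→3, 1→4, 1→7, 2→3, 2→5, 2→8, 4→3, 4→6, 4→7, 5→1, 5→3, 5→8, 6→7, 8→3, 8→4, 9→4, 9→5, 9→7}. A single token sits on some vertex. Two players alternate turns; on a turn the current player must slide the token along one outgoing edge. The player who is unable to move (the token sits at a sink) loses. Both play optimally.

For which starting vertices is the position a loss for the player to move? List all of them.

3, 7

Build the W/L table. Terminal = L. A non-terminal position is W if it has a move to some L; otherwise it is L.
Every edge goes from a vertex to one that appears earlier in the order 7, 3, 6, 4, 1, 8, 5, 2, 9, so processing vertices in that order labels each vertex after all of its successors.
7: no outgoing edge → L
3: no outgoing edge → L
6: W (go to 7, an L position)
4: W (go to 3, an L position)
1: W (go to 3, an L position)
8: W (go to 3, an L position)
5: W (go to 3, an L position)
2: W (go to 3, an L position)
9: W (go to 7, an L position)
Reading off the rows marked L gives the requested list; there are 2 such vertices.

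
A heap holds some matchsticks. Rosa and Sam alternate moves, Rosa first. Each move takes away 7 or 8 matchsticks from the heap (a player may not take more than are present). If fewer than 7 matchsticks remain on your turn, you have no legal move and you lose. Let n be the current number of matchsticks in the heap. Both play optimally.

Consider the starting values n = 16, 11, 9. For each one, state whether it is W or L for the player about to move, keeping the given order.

16: L, 11: W, 9: W

Classify positions by backward induction: terminal positions (no move available) are L. From any other position, the mover wins iff some move reaches an L.
n=0: no move → L
n=1: no move → L
n=2: no move → L
n=3: no move → L
n=4: no move → L
n=5: no move → L
n=6: no move → L
n=7: W (go to 0, an L position)
n=8: W (go to 1, an L position)
n=9: W (go to 2, an L position)
n=10: W (go to 3, an L position)
n=11: W (go to 4, an L position)
n=12: W (go to 5, an L position)
n=13: W (go to 6, an L position)
n=14: W (go to 6, an L position)
n=15: L (options 8(W), 7(W) are all W)
n=16: L (options 9(W), 8(W) are all W)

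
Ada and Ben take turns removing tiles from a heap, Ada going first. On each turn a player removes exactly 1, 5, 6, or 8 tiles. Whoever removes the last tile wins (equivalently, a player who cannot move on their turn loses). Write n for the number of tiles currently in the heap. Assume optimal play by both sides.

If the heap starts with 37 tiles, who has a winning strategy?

Compute win/loss labels from the base case upward. A position with no move is L. Any other position is W if it can reach an L in one move, else L.
n=0: no move → L
n=1: can move to 0, which is L ⇒ W
n=2: the only move is to 1(W), a W ⇒ L
n=3: can move to 2, which is L ⇒ W
n=4: the only move is to 3(W), a W ⇒ L
n=5: can move to 4, which is L ⇒ W
n=6: can move to 0, which is L ⇒ W
n=7: can move to 2, which is L ⇒ W
n=8: can move to 2, which is L ⇒ W
n=9: can move to 4, which is L ⇒ W
n=10: can move to 4, which is L ⇒ W
n=11: moves to 10(W), 6(W), 5(W), 3(W); every one is W ⇒ L
n=12: can move to 11, which is L ⇒ W
n=13: moves to 12(W), 8(W), 7(W), 5(W); every one is W ⇒ L
n=14: can move to 13, which is L ⇒ W
n=15: moves to 14(W), 10(W), 9(W), 7(W); every one is W ⇒ L
n=16: can move to 15, which is L ⇒ W
n=17: can move to 11, which is L ⇒ W
n=18: can move to 13, which is L ⇒ W
n=19: can move to 13, which is L ⇒ W
n=20: can move to 15, which is L ⇒ W
n=21: can move to 15, which is L ⇒ W
n=22: moves to 21(W), 17(W), 16(W), 14(W); every one is W ⇒ L
n=23: can move to 22, which is L ⇒ W
n=24: moves to 23(W), 19(W), 18(W), 16(W); every one is W ⇒ L
n=25: can move to 24, which is L ⇒ W
n=26: moves to 25(W), 21(W), 20(W), 18(W); every one is W ⇒ L
n=27: can move to 26, which is L ⇒ W
n=28: can move to 22, which is L ⇒ W
n=29: can move to 24, which is L ⇒ W
n=30: can move to 24, which is L ⇒ W
n=31: can move to 26, which is L ⇒ W
n=32: can move to 26, which is L ⇒ W
n=33: moves to 32(W), 28(W), 27(W), 25(W); every one is W ⇒ L
n=34: can move to 33, which is L ⇒ W
n=35: moves to 34(W), 30(W), 29(W), 27(W); every one is W ⇒ L
n=36: can move to 35, which is L ⇒ W
n=37: moves to 36(W), 32(W), 31(W), 29(W); every one is W ⇒ L
The starting position 37 is L: whatever Ada does, the opponent receives a W position.

Ben wins.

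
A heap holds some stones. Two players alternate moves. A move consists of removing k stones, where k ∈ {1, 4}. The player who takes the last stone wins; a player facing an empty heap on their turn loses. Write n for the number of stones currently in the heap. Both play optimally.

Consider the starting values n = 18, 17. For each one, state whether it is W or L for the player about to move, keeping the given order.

Use the standard recursion: the mover loses at a terminal position; elsewhere, the mover wins exactly when some move hands the opponent an L position.
n=0: no move → L
n=1: can move to 0, which is L ⇒ W
n=2: the only move is to 1(W), a W ⇒ L
n=3: can move to 2, which is L ⇒ W
n=4: can move to 0, which is L ⇒ W
n=5: moves to 4(W), 1(W); every one is W ⇒ L
n=6: can move to 5, which is L ⇒ W
n=7: moves to 6(W), 3(W); every one is W ⇒ L
n=8: can move to 7, which is L ⇒ W
n=9: can move to 5, which is L ⇒ W
n=10: moves to 9(W), 6(W); every one is W ⇒ L
n=11: can move to 10, which is L ⇒ W
n=12: moves to 11(W), 8(W); every one is W ⇒ L
n=13: can move to 12, which is L ⇒ W
n=14: can move to 10, which is L ⇒ W
n=15: moves to 14(W), 11(W); every one is W ⇒ L
n=16: can move to 15, which is L ⇒ W
n=17: moves to 16(W), 13(W); every one is W ⇒ L
n=18: can move to 17, which is L ⇒ W

18: W, 17: L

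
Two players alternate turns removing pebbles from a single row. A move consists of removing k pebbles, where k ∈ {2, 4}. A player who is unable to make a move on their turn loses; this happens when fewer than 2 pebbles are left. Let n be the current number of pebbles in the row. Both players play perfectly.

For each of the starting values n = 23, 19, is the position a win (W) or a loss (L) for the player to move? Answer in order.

Positions with no move are L. A position that does have a move is losing for the player to move precisely when every available move leads to a winning position for the opponent. Fill in the labels:
n=0: no move → L
n=1: no move → L
n=2: can move to 0, which is L ⇒ W
n=3: can move to 1, which is L ⇒ W
n=4: can move to 0, which is L ⇒ W
n=5: can move to 1, which is L ⇒ W
n=6: moves to 4(W), 2(W); every one is W ⇒ L
n=7: moves to 5(W), 3(W); every one is W ⇒ L
n=8: can move to 6, which is L ⇒ W
n=9: can move to 7, which is L ⇒ W
n=10: can move to 6, which is L ⇒ W
n=11: can move to 7, which is L ⇒ W
n=12: moves to 10(W), 8(W); every one is W ⇒ L
n=13: moves to 11(W), 9(W); every one is W ⇒ L
n=14: can move to 12, which is L ⇒ W
n=15: can move to 13, which is L ⇒ W
n=16: can move to 12, which is L ⇒ W
n=17: can move to 13, which is L ⇒ W
n=18: moves to 16(W), 14(W); every one is W ⇒ L
n=19: moves to 17(W), 15(W); every one is W ⇒ L
n=20: can move to 18, which is L ⇒ W
n=21: can move to 19, which is L ⇒ W
n=22: can move to 18, which is L ⇒ W
n=23: can move to 19, which is L ⇒ W

23: W, 19: L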